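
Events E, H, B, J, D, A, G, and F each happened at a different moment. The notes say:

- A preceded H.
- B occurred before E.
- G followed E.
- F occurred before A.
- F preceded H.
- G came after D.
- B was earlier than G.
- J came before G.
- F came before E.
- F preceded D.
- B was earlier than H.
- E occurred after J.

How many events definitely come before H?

Directly stated before H: A, B, and F.
No chain forces G (or any of the others) ahead of H.
That's A, B, and F — 3 in all.

3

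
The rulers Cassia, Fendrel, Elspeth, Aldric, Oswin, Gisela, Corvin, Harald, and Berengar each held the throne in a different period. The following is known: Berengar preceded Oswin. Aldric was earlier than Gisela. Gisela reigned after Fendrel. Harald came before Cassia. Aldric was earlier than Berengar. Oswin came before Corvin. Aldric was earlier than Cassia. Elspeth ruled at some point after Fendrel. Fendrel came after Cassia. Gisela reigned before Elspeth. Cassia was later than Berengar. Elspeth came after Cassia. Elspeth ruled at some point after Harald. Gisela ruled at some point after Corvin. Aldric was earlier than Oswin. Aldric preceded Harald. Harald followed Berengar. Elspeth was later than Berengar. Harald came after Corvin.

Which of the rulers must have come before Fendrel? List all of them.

Aldric, Berengar, Cassia, Corvin, Harald, Oswin

Directly stated before Fendrel: Cassia.
Aldric reaches Fendrel via Aldric → Cassia → Fendrel.
Berengar reaches Fendrel via Berengar → Cassia → Fendrel.
Corvin reaches Fendrel via Corvin → Harald → Cassia → Fendrel.
Likewise Harald and Oswin each reach Fendrel by chaining the stated constraints.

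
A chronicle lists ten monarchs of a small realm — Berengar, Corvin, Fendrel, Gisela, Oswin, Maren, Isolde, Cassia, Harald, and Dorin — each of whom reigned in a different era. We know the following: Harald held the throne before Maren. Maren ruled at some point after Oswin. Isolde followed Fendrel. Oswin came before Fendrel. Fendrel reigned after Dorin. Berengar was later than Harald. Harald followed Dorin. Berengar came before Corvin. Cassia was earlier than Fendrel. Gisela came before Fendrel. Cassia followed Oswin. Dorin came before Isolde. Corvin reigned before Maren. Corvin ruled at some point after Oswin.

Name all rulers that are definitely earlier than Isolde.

Cassia, Dorin, Fendrel, Gisela, Oswin

Directly stated before Isolde: Dorin and Fendrel.
Cassia reaches Isolde via Cassia → Fendrel → Isolde.
Gisela reaches Isolde via Gisela → Fendrel → Isolde.
Oswin reaches Isolde via Oswin → Fendrel → Isolde.
No chain forces Corvin (or any of the others) ahead of Isolde.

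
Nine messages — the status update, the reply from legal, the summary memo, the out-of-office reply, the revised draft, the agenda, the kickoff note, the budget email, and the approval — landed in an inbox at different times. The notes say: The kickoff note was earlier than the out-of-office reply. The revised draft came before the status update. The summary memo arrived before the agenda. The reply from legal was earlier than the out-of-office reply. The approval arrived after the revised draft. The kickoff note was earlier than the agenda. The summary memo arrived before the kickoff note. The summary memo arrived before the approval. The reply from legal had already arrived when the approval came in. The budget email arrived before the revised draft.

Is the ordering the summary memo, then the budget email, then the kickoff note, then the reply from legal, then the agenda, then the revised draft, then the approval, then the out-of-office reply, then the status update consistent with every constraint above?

Check each stated constraint against the proposed order — e.g. the kickoff note is ahead of the out-of-office reply; the summary memo is ahead of the approval. Every pair is in the required order; nothing is violated.

yes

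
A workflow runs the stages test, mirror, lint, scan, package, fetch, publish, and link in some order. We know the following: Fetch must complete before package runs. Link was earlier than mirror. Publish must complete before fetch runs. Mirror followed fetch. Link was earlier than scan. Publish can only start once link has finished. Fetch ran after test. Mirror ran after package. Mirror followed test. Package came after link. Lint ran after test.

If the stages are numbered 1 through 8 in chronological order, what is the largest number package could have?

Package must come before mirror — 1 stage forced after it.
Everything else can be placed before package in some valid order, so package can sit as late as position 8 − 1 = 7.

7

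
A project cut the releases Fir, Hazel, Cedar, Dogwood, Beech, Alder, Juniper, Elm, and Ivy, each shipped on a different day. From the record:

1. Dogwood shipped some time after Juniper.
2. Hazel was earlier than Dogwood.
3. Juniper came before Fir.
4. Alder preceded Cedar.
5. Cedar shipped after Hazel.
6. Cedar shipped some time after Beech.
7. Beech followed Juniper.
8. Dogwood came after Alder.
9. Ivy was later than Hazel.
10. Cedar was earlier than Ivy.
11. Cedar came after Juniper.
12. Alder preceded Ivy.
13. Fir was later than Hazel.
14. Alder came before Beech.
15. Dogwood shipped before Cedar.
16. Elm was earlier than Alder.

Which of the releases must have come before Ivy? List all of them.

Alder, Beech, Cedar, Dogwood, Elm, Hazel, Juniper

Directly stated before Ivy: Alder, Cedar, and Hazel.
Beech reaches Ivy via Beech → Cedar → Ivy.
Dogwood reaches Ivy via Dogwood → Cedar → Ivy.
Elm reaches Ivy via Elm → Alder → Ivy.
Likewise Juniper reaches Ivy by chaining the stated constraints.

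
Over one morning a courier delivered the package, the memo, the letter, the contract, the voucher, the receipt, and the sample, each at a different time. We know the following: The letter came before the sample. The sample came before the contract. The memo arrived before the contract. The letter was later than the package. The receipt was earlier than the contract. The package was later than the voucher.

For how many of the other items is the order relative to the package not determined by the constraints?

2

Forced before the package: the voucher; forced after the package: the contract, the letter, and the sample.
That leaves the memo and the receipt with no forced order relative to the package — 2.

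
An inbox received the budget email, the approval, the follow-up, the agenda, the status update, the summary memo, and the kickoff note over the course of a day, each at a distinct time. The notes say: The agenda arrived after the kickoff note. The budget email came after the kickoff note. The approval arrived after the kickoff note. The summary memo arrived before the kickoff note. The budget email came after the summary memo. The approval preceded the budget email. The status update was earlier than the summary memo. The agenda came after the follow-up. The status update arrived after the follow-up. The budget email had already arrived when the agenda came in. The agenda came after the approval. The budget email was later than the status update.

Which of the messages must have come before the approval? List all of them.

the follow-up, the kickoff note, the status update, the summary memo

Directly stated before the approval: the kickoff note.
The follow-up reaches the approval via the follow-up → the status update → the summary memo → the kickoff note → the approval.
The status update reaches the approval via the status update → the summary memo → the kickoff note → the approval.
The summary memo reaches the approval via the summary memo → the kickoff note → the approval.
No chain forces the budget email (or any of the others) ahead of the approval.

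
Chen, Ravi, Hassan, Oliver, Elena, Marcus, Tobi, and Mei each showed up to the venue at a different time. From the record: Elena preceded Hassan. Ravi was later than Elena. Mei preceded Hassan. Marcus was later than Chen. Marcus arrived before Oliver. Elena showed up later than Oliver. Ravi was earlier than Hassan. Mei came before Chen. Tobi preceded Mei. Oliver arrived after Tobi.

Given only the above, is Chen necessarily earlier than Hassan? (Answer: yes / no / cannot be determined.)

Chain the constraints: Chen → Marcus → Oliver → Elena → Hassan. Each link is directly stated, so Chen comes before Hassan.

yes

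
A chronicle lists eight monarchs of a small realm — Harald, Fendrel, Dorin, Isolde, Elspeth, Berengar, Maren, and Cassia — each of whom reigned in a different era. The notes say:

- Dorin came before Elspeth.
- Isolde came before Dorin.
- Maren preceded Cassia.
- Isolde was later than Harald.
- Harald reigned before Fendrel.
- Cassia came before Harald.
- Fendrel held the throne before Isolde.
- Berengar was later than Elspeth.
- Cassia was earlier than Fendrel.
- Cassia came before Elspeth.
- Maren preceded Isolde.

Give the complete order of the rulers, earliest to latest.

Maren, Cassia, Harald, Fendrel, Isolde, Dorin, Elspeth, Berengar

The constraints fix every adjacent pair, so only one ordering works:
Maren → Cassia → Harald → Fendrel → Isolde → Dorin → Elspeth → Berengar.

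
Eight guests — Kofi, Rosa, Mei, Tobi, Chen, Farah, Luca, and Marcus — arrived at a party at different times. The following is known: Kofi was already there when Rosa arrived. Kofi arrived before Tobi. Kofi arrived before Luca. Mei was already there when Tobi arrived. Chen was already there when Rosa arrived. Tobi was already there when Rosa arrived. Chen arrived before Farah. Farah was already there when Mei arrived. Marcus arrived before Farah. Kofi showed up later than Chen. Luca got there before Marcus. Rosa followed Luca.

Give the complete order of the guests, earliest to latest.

The constraints fix every adjacent pair, so only one ordering works:
Chen → Kofi → Luca → Marcus → Farah → Mei → Tobi → Rosa.

Chen, Kofi, Luca, Marcus, Farah, Mei, Tobi, Rosa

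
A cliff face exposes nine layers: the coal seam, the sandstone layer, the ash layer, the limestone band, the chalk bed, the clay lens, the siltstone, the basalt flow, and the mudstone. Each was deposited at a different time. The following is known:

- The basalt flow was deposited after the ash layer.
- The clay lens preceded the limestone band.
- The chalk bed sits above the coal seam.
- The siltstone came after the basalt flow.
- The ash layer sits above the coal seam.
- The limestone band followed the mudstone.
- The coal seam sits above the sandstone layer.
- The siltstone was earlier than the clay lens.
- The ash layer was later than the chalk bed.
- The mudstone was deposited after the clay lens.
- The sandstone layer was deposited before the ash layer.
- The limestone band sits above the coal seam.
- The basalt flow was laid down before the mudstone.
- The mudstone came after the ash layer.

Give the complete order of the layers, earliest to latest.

the sandstone layer, the coal seam, the chalk bed, the ash layer, the basalt flow, the siltstone, the clay lens, the mudstone, the limestone band

The constraints fix every adjacent pair, so only one ordering works:
the sandstone layer → the coal seam → the chalk bed → the ash layer → the basalt flow → the siltstone → the clay lens → the mudstone → the limestone band.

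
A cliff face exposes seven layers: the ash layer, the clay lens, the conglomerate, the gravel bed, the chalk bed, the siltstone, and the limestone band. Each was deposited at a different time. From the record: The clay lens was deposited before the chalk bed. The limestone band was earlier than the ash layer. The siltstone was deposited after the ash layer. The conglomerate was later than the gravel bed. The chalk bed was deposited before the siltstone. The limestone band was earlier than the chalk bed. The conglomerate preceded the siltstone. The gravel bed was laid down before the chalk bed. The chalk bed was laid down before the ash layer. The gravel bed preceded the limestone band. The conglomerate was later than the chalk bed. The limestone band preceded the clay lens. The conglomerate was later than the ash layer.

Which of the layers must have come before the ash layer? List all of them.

the chalk bed, the clay lens, the gravel bed, the limestone band

Directly stated before the ash layer: the chalk bed and the limestone band.
The clay lens reaches the ash layer via the clay lens → the chalk bed → the ash layer.
The gravel bed reaches the ash layer via the gravel bed → the limestone band → the ash layer.
No chain forces the siltstone (or any of the others) ahead of the ash layer.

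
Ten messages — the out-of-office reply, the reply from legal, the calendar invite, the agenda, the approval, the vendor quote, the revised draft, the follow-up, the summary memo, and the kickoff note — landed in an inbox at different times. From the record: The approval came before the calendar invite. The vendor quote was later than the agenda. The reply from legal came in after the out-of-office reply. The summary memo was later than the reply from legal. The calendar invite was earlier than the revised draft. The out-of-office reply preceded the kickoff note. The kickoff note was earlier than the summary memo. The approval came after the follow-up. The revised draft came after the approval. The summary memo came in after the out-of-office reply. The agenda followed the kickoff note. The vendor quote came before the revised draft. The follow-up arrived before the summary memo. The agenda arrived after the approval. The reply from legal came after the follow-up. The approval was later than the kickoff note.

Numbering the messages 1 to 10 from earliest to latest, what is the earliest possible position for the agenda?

The approval, the follow-up, the kickoff note, and the out-of-office reply must all come before the agenda — 4 forced predecessors.
Nothing else is forced ahead of the agenda, so its earliest slot is position 4 + 1 = 5.

5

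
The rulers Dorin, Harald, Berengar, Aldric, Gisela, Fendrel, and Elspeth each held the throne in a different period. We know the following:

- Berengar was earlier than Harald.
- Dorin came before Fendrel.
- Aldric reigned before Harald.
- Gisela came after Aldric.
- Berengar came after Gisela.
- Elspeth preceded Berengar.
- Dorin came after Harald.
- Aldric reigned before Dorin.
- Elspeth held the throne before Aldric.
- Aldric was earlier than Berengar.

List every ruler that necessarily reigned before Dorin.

Directly stated before Dorin: Aldric and Harald.
Berengar reaches Dorin via Berengar → Harald → Dorin.
Elspeth reaches Dorin via Elspeth → Aldric → Dorin.
Gisela reaches Dorin via Gisela → Berengar → Harald → Dorin.

Aldric, Berengar, Elspeth, Gisela, Harald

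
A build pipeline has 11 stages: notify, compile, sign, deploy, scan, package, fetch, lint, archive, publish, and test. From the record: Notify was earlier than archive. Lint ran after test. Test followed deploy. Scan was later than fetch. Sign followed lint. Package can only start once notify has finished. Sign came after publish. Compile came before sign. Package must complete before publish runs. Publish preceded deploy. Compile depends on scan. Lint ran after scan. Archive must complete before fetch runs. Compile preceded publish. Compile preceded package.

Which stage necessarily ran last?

sign

Every other stage has a chain of constraints placing it before sign, so sign is last.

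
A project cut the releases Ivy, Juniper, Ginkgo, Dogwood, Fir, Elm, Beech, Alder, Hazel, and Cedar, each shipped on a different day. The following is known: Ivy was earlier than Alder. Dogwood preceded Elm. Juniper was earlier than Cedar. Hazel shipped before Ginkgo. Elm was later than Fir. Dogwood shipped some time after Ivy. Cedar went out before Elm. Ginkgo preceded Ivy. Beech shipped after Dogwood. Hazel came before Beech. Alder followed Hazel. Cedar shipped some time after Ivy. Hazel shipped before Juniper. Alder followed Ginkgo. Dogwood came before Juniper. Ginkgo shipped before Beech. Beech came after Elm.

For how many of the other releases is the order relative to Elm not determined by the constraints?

1

Forced before Elm: Cedar, Dogwood, Fir, Ginkgo, Hazel, Ivy, and Juniper; forced after Elm: Beech.
That leaves Alder with no forced order relative to Elm — 1.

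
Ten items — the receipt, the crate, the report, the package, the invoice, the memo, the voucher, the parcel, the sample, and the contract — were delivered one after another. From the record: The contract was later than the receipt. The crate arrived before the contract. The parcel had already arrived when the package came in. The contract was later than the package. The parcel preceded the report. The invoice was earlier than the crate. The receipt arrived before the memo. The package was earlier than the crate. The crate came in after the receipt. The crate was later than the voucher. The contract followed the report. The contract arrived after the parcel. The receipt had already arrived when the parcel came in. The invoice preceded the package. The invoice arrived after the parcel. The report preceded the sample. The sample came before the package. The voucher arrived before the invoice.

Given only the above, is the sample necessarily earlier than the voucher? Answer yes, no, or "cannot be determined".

No chain of stated constraints runs from the sample to the voucher, and none runs from the voucher to the sample either.
So the relative order of the sample and the voucher is not fixed by the given facts.

cannot be determined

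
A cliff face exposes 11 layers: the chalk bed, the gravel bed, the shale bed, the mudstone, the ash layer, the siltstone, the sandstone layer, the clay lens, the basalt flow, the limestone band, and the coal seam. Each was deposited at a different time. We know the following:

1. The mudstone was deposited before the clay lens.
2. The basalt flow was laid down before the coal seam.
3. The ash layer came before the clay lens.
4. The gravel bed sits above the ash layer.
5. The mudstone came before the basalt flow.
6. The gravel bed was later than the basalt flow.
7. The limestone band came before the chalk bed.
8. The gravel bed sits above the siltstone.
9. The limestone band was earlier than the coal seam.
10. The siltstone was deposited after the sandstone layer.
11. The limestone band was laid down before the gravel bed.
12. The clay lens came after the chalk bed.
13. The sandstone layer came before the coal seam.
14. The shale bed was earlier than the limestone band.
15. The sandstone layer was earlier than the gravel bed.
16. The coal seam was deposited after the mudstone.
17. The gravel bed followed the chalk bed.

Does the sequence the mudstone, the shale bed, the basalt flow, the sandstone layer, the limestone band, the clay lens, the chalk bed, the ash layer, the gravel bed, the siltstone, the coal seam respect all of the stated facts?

The constraints require the ash layer before the clay lens, but in the proposed sequence the clay lens appears ahead of the ash layer. That one violation is enough.

no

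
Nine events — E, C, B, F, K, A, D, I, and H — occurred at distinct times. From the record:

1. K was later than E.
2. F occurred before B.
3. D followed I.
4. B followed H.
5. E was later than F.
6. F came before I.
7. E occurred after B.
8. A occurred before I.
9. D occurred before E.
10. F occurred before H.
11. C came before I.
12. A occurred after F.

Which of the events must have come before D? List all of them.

Directly stated before D: I.
A reaches D via A → I → D.
C reaches D via C → I → D.
F reaches D via F → I → D.
No chain forces K (or any of the others) ahead of D.

A, C, F, I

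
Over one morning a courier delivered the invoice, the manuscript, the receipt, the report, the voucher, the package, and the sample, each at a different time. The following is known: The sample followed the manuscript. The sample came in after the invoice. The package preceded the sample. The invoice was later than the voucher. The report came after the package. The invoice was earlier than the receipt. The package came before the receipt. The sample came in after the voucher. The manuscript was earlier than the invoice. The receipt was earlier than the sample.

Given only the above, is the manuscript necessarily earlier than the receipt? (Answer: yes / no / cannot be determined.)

yes

Chain the constraints: the manuscript → the invoice → the receipt. Each link is directly stated, so the manuscript comes before the receipt.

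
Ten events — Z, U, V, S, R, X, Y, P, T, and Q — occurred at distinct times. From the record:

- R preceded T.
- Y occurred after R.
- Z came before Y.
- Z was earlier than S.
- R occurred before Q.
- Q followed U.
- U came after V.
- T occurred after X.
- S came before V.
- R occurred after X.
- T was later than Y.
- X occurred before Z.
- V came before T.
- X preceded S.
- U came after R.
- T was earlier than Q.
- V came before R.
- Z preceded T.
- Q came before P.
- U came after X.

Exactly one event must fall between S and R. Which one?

V

Tracing the constraints gives S → V → R, so V sits after S and before R.
No other event is forced both after S and before R.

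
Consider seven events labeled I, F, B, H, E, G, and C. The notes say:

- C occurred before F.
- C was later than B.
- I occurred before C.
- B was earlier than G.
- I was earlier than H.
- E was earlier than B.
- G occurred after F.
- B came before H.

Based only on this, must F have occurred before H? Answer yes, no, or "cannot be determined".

No chain of stated constraints runs from F to H, and none runs from H to F either.
So the relative order of F and H is not fixed by the given facts.

cannot be determined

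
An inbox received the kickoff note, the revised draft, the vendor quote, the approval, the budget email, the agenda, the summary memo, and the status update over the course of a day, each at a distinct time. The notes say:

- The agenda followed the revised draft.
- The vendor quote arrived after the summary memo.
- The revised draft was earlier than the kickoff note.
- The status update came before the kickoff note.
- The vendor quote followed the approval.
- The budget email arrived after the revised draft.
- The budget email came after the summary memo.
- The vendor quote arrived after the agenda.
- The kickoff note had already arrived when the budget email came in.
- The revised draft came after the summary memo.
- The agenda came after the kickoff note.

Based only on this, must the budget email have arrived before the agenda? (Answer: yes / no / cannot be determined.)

No chain of stated constraints runs from the budget email to the agenda, and none runs from the agenda to the budget email either.
So the relative order of the budget email and the agenda is not fixed by the given facts.

cannot be determined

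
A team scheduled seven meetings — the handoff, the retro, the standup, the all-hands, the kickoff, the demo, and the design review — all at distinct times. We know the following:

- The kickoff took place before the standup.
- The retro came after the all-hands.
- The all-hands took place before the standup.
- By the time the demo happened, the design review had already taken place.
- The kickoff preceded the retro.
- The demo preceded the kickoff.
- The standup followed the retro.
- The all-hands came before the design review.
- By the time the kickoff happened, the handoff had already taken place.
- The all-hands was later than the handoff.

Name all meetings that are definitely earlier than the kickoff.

the all-hands, the demo, the design review, the handoff

Directly stated before the kickoff: the demo and the handoff.
The all-hands reaches the kickoff via the all-hands → the design review → the demo → the kickoff.
The design review reaches the kickoff via the design review → the demo → the kickoff.
No chain forces the retro (or any of the others) ahead of the kickoff.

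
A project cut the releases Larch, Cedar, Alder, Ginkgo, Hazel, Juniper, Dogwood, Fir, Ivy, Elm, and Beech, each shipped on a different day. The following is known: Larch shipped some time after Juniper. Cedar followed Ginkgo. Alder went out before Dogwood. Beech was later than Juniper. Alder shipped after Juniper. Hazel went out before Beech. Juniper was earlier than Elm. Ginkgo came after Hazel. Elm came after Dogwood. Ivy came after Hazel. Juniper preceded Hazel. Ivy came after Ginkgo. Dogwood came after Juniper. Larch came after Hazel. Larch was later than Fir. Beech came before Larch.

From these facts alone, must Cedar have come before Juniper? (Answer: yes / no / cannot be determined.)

Tracing the constraints gives Juniper → Hazel → Ginkgo → Cedar, so Juniper must come before Cedar.
That means Cedar cannot be before Juniper.

no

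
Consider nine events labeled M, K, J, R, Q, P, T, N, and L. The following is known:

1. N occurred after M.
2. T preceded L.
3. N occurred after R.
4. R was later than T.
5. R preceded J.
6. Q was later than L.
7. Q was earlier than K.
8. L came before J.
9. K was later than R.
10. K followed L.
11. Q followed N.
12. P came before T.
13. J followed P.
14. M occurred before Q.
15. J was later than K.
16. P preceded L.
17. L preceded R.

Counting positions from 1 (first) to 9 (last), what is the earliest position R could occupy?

4

L, P, and T must all come before R — 3 forced predecessors.
Nothing else is forced ahead of R, so its earliest slot is position 3 + 1 = 4.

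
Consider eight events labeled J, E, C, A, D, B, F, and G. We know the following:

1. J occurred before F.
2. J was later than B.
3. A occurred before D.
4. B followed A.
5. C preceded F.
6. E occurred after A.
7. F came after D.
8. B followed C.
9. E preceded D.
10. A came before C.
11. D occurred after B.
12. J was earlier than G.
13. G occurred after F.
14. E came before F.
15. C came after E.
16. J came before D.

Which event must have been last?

G

Every other event has a chain of constraints placing it before G, so G is last.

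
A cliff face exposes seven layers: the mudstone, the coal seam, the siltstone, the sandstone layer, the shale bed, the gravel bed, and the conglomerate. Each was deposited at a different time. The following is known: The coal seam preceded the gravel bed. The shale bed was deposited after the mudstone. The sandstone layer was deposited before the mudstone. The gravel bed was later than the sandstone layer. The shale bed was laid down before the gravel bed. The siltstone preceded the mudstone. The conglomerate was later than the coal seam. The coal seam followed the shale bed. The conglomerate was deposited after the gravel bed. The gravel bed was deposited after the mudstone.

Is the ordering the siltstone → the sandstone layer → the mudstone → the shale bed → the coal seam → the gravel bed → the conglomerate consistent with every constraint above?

yes

Check each stated constraint against the proposed order — e.g. the mudstone is ahead of the gravel bed; the sandstone layer is ahead of the gravel bed. Every pair is in the required order; nothing is violated.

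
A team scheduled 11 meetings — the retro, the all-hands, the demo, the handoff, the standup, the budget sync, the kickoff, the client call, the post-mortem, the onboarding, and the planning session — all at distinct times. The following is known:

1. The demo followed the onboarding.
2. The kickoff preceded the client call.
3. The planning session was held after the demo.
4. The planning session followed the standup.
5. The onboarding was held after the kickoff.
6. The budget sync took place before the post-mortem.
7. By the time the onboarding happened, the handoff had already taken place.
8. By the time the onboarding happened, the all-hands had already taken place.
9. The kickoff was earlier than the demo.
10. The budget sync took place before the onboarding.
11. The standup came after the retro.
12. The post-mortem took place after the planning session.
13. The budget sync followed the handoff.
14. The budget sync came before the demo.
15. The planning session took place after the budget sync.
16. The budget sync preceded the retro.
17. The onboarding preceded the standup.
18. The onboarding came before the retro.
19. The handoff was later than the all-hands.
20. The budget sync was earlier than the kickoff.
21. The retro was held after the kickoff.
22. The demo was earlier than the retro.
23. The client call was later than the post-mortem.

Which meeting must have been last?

the client call

Every other meeting has a chain of constraints placing it before the client call, so the client call is last.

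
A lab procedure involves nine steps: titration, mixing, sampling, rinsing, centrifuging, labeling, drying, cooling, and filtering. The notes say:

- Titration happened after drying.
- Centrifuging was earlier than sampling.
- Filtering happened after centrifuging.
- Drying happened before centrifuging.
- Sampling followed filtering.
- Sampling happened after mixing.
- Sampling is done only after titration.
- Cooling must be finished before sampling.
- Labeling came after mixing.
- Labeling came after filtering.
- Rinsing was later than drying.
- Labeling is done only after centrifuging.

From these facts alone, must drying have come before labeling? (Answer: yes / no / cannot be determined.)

yes

Chain the constraints: drying → centrifuging → labeling. Each link is directly stated, so drying comes before labeling.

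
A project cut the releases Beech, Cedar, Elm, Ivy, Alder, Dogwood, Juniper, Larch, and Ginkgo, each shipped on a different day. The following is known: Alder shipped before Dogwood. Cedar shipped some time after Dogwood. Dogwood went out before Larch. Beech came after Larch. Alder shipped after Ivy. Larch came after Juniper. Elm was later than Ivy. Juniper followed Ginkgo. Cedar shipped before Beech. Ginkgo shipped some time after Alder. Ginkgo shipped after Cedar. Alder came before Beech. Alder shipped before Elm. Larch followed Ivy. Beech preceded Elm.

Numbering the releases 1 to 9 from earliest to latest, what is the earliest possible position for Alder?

2

Ivy must come before Alder — 1 forced predecessor.
Nothing else is forced ahead of Alder, so its earliest slot is position 1 + 1 = 2.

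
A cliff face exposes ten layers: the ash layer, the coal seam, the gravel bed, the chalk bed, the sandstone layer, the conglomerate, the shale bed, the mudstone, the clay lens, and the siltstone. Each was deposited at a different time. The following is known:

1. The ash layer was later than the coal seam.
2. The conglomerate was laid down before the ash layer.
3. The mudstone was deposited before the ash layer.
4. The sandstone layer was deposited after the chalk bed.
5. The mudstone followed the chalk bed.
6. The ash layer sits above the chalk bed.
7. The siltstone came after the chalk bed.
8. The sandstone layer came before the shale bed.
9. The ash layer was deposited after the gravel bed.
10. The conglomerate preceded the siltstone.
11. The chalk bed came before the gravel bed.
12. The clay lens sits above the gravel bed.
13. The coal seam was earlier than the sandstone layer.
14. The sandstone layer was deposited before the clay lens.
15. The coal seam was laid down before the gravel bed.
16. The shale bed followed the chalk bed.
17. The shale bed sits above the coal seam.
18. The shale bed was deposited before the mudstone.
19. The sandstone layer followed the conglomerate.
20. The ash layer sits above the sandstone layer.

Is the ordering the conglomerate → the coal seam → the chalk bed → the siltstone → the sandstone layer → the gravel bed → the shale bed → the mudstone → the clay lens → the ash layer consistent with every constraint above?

yes

Check each stated constraint against the proposed order — e.g. the coal seam is ahead of the ash layer; the conglomerate is ahead of the ash layer. Every pair is in the required order; nothing is violated.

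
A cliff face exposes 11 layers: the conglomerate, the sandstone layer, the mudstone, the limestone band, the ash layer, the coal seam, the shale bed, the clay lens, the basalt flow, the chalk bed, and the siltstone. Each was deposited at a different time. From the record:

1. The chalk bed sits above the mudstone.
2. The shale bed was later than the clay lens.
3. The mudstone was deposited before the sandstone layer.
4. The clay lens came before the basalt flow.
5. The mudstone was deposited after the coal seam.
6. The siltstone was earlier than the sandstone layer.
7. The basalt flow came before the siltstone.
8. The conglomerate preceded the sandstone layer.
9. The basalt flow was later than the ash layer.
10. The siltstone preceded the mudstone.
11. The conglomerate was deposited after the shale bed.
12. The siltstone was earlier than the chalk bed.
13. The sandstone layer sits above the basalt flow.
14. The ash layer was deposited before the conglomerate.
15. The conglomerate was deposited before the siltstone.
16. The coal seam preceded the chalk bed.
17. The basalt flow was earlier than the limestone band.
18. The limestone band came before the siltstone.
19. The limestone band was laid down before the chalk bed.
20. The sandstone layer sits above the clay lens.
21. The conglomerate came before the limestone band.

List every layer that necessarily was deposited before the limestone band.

Directly stated before the limestone band: the basalt flow and the conglomerate.
The ash layer reaches the limestone band via the ash layer → the conglomerate → the limestone band.
The clay lens reaches the limestone band via the clay lens → the basalt flow → the limestone band.
The shale bed reaches the limestone band via the shale bed → the conglomerate → the limestone band.

the ash layer, the basalt flow, the clay lens, the conglomerate, the shale bed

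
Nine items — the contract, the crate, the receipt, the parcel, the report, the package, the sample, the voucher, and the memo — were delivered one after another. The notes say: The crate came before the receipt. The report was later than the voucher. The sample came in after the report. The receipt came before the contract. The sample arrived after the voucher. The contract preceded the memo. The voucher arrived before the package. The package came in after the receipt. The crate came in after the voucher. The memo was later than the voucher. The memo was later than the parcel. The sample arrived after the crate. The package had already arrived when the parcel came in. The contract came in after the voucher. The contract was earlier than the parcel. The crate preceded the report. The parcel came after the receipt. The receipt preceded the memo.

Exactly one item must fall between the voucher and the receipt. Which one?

the crate

Tracing the constraints gives the voucher → the crate → the receipt, so the crate sits after the voucher and before the receipt.
No other item is forced both after the voucher and before the receipt.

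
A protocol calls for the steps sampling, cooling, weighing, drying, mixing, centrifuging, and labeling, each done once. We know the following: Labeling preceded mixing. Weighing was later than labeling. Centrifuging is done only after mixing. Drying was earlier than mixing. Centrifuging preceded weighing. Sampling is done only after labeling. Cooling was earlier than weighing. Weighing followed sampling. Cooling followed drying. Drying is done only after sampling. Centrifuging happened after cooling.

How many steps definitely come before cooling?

3

Directly stated before cooling: drying.
Labeling reaches cooling via labeling → sampling → drying → cooling.
Sampling reaches cooling via sampling → drying → cooling.
No chain forces weighing (or any of the others) ahead of cooling.
That's drying, labeling, and sampling — 3 in all.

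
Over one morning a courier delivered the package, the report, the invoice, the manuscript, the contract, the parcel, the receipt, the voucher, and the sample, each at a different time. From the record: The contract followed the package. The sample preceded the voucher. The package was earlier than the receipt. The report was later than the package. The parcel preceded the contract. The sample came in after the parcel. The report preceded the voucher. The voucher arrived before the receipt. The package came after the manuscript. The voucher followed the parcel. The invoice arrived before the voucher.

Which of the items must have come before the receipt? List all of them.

the invoice, the manuscript, the package, the parcel, the report, the sample, the voucher

Directly stated before the receipt: the package and the voucher.
The invoice reaches the receipt via the invoice → the voucher → the receipt.
The manuscript reaches the receipt via the manuscript → the package → the receipt.
The parcel reaches the receipt via the parcel → the voucher → the receipt.
Likewise the report and the sample each reach the receipt by chaining the stated constraints.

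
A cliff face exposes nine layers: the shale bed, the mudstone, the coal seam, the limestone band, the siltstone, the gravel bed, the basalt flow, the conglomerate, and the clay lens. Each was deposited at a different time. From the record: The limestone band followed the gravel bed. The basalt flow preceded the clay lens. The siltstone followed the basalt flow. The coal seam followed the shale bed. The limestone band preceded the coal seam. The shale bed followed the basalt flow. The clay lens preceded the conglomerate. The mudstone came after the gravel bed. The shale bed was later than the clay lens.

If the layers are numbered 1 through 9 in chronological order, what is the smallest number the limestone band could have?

2

The gravel bed must come before the limestone band — 1 forced predecessor.
Nothing else is forced ahead of the limestone band, so its earliest slot is position 1 + 1 = 2.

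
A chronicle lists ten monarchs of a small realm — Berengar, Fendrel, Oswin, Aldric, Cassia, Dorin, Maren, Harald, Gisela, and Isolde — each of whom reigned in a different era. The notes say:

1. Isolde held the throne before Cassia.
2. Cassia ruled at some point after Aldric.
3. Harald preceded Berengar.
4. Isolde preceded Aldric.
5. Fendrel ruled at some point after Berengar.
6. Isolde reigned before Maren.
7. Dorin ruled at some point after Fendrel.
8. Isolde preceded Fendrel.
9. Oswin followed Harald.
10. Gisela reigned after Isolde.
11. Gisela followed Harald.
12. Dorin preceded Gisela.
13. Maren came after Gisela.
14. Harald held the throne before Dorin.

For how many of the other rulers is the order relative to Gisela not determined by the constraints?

3

Forced before Gisela: Berengar, Dorin, Fendrel, Harald, and Isolde; forced after Gisela: Maren.
That leaves Aldric, Cassia, and Oswin with no forced order relative to Gisela — 3.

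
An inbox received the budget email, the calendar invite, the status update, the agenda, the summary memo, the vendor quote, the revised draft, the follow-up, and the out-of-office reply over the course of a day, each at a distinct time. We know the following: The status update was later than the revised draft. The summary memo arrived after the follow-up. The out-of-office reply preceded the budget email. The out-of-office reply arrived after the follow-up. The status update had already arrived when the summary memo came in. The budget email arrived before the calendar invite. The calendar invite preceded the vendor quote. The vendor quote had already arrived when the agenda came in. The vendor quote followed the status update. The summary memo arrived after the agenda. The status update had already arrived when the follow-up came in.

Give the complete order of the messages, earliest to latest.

The constraints fix every adjacent pair, so only one ordering works:
the revised draft → the status update → the follow-up → the out-of-office reply → the budget email → the calendar invite → the vendor quote → the agenda → the summary memo.

the revised draft, the status update, the follow-up, the out-of-office reply, the budget email, the calendar invite, the vendor quote, the agenda, the summary memo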